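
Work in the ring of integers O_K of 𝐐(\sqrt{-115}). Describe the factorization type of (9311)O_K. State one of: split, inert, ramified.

Since -115 ≡ 1 mod 4, the ring of integers is ℤ[(1+√-115)/2] with discriminant -115.
Since gcd(9311, -115) = 1 the prime 9311 does not ramify.
Compute (-115/9311) via Euler: 9196^((9311-1)/2) mod 9311 = 9310, so (-115/9311) = -1.
d is a non-residue mod p, hence 9311 remains inert in O_K.

p is inert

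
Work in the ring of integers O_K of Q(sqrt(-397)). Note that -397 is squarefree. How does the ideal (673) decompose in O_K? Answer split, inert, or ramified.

split

Since -397 ≢ 1 mod 4, the ring of integers is ℤ[√-397] with discriminant 4·(-397) = -1588.
disc(K) = -1588 is not divisible by 673; 673 is unramified.
Legendre symbol by Euler's criterion: (-397/673) ≡ (-397)^336 ≡ 1 (mod 673), i.e. (-397/673) = 1.
(-397/673) = 1, so 673 splits.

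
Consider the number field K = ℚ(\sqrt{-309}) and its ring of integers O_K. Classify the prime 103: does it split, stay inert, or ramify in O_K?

p ramifies

Since -309 ≢ 1 mod 4, the ring of integers is ℤ[√-309] with discriminant 4·(-309) = -1236.
103 divides disc(K) = -1236, so 103 ramifies.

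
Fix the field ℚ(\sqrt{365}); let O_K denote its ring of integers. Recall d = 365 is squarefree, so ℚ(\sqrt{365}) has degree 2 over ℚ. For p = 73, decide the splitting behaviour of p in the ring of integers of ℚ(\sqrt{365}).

365 mod 4 = 1, hence disc K = 365 and O_K = ℤ[(1+√365)/2].
73 divides disc(K) = 365, so 73 ramifies.

p ramifies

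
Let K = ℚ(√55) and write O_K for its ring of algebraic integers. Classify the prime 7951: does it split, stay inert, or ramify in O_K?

55 mod 4 = 3, hence disc K = 4·55 = 220 and O_K = ℤ[√55].
Since gcd(7951, 220) = 1 the prime 7951 does not ramify.
Legendre symbol by Euler's criterion: (55/7951) ≡ 55^3975 ≡ 7950 (mod 7951), i.e. (55/7951) = -1.
(55/7951) = -1, so 7951 is inert.

7951 remains inert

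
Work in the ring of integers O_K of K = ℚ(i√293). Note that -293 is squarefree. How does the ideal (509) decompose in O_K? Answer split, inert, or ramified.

509 splits in O_K

d = -293 ≡ 3 (mod 4), so O_K = ℤ[√-293] and disc(K) = 4d = -1172.
509 ∤ -1172, so 509 is unramified.
Compute (-293/509) via Euler: 216^((509-1)/2) mod 509 = 1, so (-293/509) = 1.
(-293/509) = 1, so 509 splits.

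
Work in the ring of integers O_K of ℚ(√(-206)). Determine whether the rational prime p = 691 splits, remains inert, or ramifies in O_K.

-206 mod 4 = 2, hence disc K = 4·(-206) = -824 and O_K = ℤ[√-206].
Since gcd(691, -824) = 1 the prime 691 does not ramify.
Euler's criterion: (-206)^345 mod 691 = 1. Thus (-206|691) = 1.
d is a quadratic residue mod p, hence 691 splits in O_K.

splits completely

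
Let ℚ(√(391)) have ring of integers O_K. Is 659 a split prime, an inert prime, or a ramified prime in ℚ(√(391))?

d = 391 ≡ 3 (mod 4), so O_K = ℤ[√391] and disc(K) = 4d = 1564.
Since gcd(659, 1564) = 1 the prime 659 does not ramify.
Euler's criterion: 391^329 mod 659 = 1. Thus (391|659) = 1.
d is a quadratic residue mod p, hence 659 splits in O_K.

splits completely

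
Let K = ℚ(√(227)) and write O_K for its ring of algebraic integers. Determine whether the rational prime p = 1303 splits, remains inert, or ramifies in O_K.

p splits

Since 227 ≢ 1 mod 4, the ring of integers is ℤ[√227] with discriminant 4·227 = 908.
1303 ∤ 908, so 1303 is unramified.
Legendre symbol by Euler's criterion: (227/1303) ≡ 227^651 ≡ 1 (mod 1303), i.e. (227/1303) = 1.
(227/1303) = 1, so 1303 splits.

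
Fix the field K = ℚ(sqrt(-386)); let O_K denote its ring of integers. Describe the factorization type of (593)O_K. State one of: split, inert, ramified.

593 splits in O_K

Since -386 ≢ 1 mod 4, the ring of integers is ℤ[√-386] with discriminant 4·(-386) = -1544.
Since gcd(593, -1544) = 1 the prime 593 does not ramify.
Euler's criterion: (-386)^296 mod 593 = 1. Thus (-386|593) = 1.
d is a quadratic residue mod p, hence 593 splits in O_K.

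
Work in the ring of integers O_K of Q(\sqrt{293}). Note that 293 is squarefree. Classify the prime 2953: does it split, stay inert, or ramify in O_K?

293 mod 4 = 1, hence disc K = 293 and O_K = ℤ[(1+√293)/2].
Since gcd(2953, 293) = 1 the prime 2953 does not ramify.
(293/2953) = 293^1476 mod 2953 = 2952, giving Legendre symbol -1.
Legendre symbol -1 ⇒ 2953 is inert.

2953 remains inert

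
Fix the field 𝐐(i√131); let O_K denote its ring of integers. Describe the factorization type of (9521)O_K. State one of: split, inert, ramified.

split — (9521) = 𝔭₁𝔭₂ with 𝔭₁ ≠ 𝔭₂

-131 mod 4 = 1, hence disc K = -131 and O_K = ℤ[(1+√-131)/2].
Since gcd(9521, -131) = 1 the prime 9521 does not ramify.
Legendre symbol by Euler's criterion: (-131/9521) ≡ (-131)^4760 ≡ 1 (mod 9521), i.e. (-131/9521) = 1.
Legendre symbol 1 ⇒ 9521 is split.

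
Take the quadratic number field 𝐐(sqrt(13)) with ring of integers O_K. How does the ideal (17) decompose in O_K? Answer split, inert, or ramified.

d = 13 ≡ 1 (mod 4), so O_K = ℤ[(1+√13)/2] and disc(K) = d = 13.
disc(K) = 13 is not divisible by 17; 17 is unramified.
Compute (13/17) via Euler: 13^((17-1)/2) mod 17 = 1, so (13/17) = 1.
Legendre symbol 1 ⇒ 17 is split.

split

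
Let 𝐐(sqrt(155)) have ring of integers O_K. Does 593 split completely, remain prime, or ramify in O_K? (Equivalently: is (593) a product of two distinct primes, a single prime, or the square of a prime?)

Since 155 ≢ 1 mod 4, the ring of integers is ℤ[√155] with discriminant 4·155 = 620.
593 ∤ 620, so 593 is unramified.
(155/593) = 155^296 mod 593 = 592, giving Legendre symbol -1.
(155/593) = -1, so 593 is inert.

remains prime (inert)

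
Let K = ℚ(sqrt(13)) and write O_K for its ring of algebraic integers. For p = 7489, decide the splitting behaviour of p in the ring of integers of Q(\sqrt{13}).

7489 splits in O_K

13 mod 4 = 1, hence disc K = 13 and O_K = ℤ[(1+√13)/2].
disc(K) = 13 is not divisible by 7489; 7489 is unramified.
(13/7489) = 13^3744 mod 7489 = 1, giving Legendre symbol 1.
Legendre symbol 1 ⇒ 7489 is split.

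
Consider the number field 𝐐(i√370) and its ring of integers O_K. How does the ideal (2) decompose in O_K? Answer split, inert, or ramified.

-370 mod 4 = 2, hence disc K = 4·(-370) = -1480 and O_K = ℤ[√-370].
disc(K) = -1480 = 2·(-740), so p = 2 is ramified.

2 is ramified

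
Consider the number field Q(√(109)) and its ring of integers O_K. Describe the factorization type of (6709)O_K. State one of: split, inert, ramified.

p splits

Since 109 ≡ 1 mod 4, the ring of integers is ℤ[(1+√109)/2] with discriminant 109.
Since gcd(6709, 109) = 1 the prime 6709 does not ramify.
Euler's criterion: 109^3354 mod 6709 = 1. Thus (109|6709) = 1.
Legendre symbol 1 ⇒ 6709 is split.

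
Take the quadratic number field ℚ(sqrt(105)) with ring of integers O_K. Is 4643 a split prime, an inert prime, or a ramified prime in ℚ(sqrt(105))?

split — (4643) = 𝔭₁𝔭₂ with 𝔭₁ ≠ 𝔭₂

105 mod 4 = 1, hence disc K = 105 and O_K = ℤ[(1+√105)/2].
4643 ∤ 105, so 4643 is unramified.
Euler's criterion: 105^2321 mod 4643 = 1. Thus (105|4643) = 1.
d is a quadratic residue mod p, hence 4643 splits in O_K.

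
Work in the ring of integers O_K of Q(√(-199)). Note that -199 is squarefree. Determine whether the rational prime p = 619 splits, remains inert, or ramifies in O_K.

inert

-199 mod 4 = 1, hence disc K = -199 and O_K = ℤ[(1+√-199)/2].
619 ∤ -199, so 619 is unramified.
Legendre symbol by Euler's criterion: (-199/619) ≡ (-199)^309 ≡ 618 (mod 619), i.e. (-199/619) = -1.
d is a non-residue mod p, hence 619 remains inert in O_K.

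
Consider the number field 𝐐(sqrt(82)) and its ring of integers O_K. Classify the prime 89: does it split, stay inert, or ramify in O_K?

inert — (89) stays prime in O_K

Since 82 ≢ 1 mod 4, the ring of integers is ℤ[√82] with discriminant 4·82 = 328.
disc(K) = 328 is not divisible by 89; 89 is unramified.
Compute (82/89) via Euler: 82^((89-1)/2) mod 89 = 88, so (82/89) = -1.
d is a non-residue mod p, hence 89 remains inert in O_K.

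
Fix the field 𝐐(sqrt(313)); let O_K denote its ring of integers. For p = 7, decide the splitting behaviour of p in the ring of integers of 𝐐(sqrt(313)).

d = 313 ≡ 1 (mod 4), so O_K = ℤ[(1+√313)/2] and disc(K) = d = 313.
Since gcd(7, 313) = 1 the prime 7 does not ramify.
Legendre symbol by Euler's criterion: (313/7) ≡ 313^3 ≡ 6 (mod 7), i.e. (313/7) = -1.
Legendre symbol -1 ⇒ 7 is inert.

inert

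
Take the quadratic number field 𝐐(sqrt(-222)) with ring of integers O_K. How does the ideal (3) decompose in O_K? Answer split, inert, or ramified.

ramified — (3) = 𝔭²

-222 mod 4 = 2, hence disc K = 4·(-222) = -888 and O_K = ℤ[√-222].
disc(K) = -888 = 3·(-296), so p = 3 is ramified.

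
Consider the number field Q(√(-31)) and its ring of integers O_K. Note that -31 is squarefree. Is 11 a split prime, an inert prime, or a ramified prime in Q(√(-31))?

-31 mod 4 = 1, hence disc K = -31 and O_K = ℤ[(1+√-31)/2].
disc(K) = -31 is not divisible by 11; 11 is unramified.
Compute (-31/11) via Euler: 2^((11-1)/2) mod 11 = 10, so (-31/11) = -1.
Legendre symbol -1 ⇒ 11 is inert.

remains prime (inert)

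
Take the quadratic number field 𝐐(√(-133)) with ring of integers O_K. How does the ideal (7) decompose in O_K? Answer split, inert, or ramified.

Since -133 ≢ 1 mod 4, the ring of integers is ℤ[√-133] with discriminant 4·(-133) = -532.
Ramification test: 7 | -532. The prime 7 ramifies in K.

ramified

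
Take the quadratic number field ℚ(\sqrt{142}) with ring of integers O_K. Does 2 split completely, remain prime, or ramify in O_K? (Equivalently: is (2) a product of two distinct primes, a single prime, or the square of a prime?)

d = 142 ≡ 2 (mod 4), so O_K = ℤ[√142] and disc(K) = 4d = 568.
2 divides disc(K) = 568, so 2 ramifies.

ramified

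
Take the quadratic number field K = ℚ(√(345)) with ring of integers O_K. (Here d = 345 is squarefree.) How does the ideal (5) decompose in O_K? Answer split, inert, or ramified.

d = 345 ≡ 1 (mod 4), so O_K = ℤ[(1+√345)/2] and disc(K) = d = 345.
Ramification test: 5 | 345. The prime 5 ramifies in K.

p ramifies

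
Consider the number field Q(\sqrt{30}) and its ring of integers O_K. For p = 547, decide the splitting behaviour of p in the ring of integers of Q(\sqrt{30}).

d = 30 ≡ 2 (mod 4), so O_K = ℤ[√30] and disc(K) = 4d = 120.
Since gcd(547, 120) = 1 the prime 547 does not ramify.
Legendre symbol by Euler's criterion: (30/547) ≡ 30^273 ≡ 546 (mod 547), i.e. (30/547) = -1.
Legendre symbol -1 ⇒ 547 is inert.

inert — (547) stays prime in O_K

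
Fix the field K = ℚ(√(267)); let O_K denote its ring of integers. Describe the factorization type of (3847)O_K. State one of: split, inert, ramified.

3847 remains inert

267 mod 4 = 3, hence disc K = 4·267 = 1068 and O_K = ℤ[√267].
3847 ∤ 1068, so 3847 is unramified.
(267/3847) = 267^1923 mod 3847 = 3846, giving Legendre symbol -1.
Legendre symbol -1 ⇒ 3847 is inert.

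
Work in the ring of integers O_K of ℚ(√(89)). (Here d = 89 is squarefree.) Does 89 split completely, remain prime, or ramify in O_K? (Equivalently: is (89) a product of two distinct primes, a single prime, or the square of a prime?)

89 is ramified

89 mod 4 = 1, hence disc K = 89 and O_K = ℤ[(1+√89)/2].
89 divides disc(K) = 89, so 89 ramifies.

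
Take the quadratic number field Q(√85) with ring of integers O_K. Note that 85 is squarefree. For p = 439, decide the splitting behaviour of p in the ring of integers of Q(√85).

85 mod 4 = 1, hence disc K = 85 and O_K = ℤ[(1+√85)/2].
Since gcd(439, 85) = 1 the prime 439 does not ramify.
(85/439) = 85^219 mod 439 = 438, giving Legendre symbol -1.
Legendre symbol -1 ⇒ 439 is inert.

remains prime (inert)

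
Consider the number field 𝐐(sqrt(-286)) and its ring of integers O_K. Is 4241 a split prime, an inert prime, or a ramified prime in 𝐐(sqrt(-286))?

p is inert

Since -286 ≢ 1 mod 4, the ring of integers is ℤ[√-286] with discriminant 4·(-286) = -1144.
disc(K) = -1144 is not divisible by 4241; 4241 is unramified.
(-286/4241) = 3955^2120 mod 4241 = 4240, giving Legendre symbol -1.
(-286/4241) = -1, so 4241 is inert.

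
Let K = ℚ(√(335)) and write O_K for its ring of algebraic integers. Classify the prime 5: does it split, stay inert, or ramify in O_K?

335 mod 4 = 3, hence disc K = 4·335 = 1340 and O_K = ℤ[√335].
5 divides disc(K) = 1340, so 5 ramifies.

ramifies in O_K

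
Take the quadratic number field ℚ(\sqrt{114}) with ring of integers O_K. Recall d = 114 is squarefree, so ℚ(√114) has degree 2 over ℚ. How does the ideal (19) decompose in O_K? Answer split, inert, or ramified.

ramified — (19) = 𝔭²

114 mod 4 = 2, hence disc K = 4·114 = 456 and O_K = ℤ[√114].
Ramification test: 19 | 456. The prime 19 ramifies in K.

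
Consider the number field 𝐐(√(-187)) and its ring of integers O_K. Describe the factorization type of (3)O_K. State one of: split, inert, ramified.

-187 mod 4 = 1, hence disc K = -187 and O_K = ℤ[(1+√-187)/2].
3 ∤ -187, so 3 is unramified.
Euler's criterion: (-187)^1 mod 3 = 2. Thus (-187|3) = -1.
d is a non-residue mod p, hence 3 remains inert in O_K.

p is inert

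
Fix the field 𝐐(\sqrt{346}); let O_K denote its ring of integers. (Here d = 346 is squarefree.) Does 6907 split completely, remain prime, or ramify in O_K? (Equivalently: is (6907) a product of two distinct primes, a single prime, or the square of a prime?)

d = 346 ≡ 2 (mod 4), so O_K = ℤ[√346] and disc(K) = 4d = 1384.
disc(K) = 1384 is not divisible by 6907; 6907 is unramified.
Euler's criterion: 346^3453 mod 6907 = 6906. Thus (346|6907) = -1.
(346/6907) = -1, so 6907 is inert.

6907 remains inert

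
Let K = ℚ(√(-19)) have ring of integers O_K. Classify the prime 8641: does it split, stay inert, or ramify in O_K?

-19 mod 4 = 1, hence disc K = -19 and O_K = ℤ[(1+√-19)/2].
disc(K) = -19 is not divisible by 8641; 8641 is unramified.
Compute (-19/8641) via Euler: 8622^((8641-1)/2) mod 8641 = 8640, so (-19/8641) = -1.
Legendre symbol -1 ⇒ 8641 is inert.

inert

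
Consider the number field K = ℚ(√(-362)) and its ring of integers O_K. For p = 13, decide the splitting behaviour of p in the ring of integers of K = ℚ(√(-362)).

p is inert

d = -362 ≡ 2 (mod 4), so O_K = ℤ[√-362] and disc(K) = 4d = -1448.
Since gcd(13, -1448) = 1 the prime 13 does not ramify.
Legendre symbol by Euler's criterion: (-362/13) ≡ (-362)^6 ≡ 12 (mod 13), i.e. (-362/13) = -1.
d is a non-residue mod p, hence 13 remains inert in O_K.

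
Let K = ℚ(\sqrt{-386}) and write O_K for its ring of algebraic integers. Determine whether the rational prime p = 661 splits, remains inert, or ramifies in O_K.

p splits

d = -386 ≡ 2 (mod 4), so O_K = ℤ[√-386] and disc(K) = 4d = -1544.
Since gcd(661, -1544) = 1 the prime 661 does not ramify.
Compute (-386/661) via Euler: 275^((661-1)/2) mod 661 = 1, so (-386/661) = 1.
Legendre symbol 1 ⇒ 661 is split.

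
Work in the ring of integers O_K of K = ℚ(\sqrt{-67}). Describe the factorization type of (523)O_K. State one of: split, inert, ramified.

-67 mod 4 = 1, hence disc K = -67 and O_K = ℤ[(1+√-67)/2].
disc(K) = -67 is not divisible by 523; 523 is unramified.
Legendre symbol by Euler's criterion: (-67/523) ≡ (-67)^261 ≡ 1 (mod 523), i.e. (-67/523) = 1.
d is a quadratic residue mod p, hence 523 splits in O_K.

split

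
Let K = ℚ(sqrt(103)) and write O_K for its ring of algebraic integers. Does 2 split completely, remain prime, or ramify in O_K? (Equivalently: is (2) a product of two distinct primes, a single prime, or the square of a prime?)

ramified — (2) = 𝔭²

d = 103 ≡ 3 (mod 4), so O_K = ℤ[√103] and disc(K) = 4d = 412.
2 divides disc(K) = 412, so 2 ramifies.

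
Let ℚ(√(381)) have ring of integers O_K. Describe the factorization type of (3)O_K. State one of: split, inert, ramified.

3 is ramified

381 mod 4 = 1, hence disc K = 381 and O_K = ℤ[(1+√381)/2].
3 divides disc(K) = 381, so 3 ramifies.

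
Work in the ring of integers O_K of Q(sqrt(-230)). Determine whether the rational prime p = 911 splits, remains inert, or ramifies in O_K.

inert

-230 mod 4 = 2, hence disc K = 4·(-230) = -920 and O_K = ℤ[√-230].
disc(K) = -920 is not divisible by 911; 911 is unramified.
Euler's criterion: (-230)^455 mod 911 = 910. Thus (-230|911) = -1.
Legendre symbol -1 ⇒ 911 is inert.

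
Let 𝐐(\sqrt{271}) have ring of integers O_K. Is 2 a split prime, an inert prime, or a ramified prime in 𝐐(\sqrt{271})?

ramified

Since 271 ≢ 1 mod 4, the ring of integers is ℤ[√271] with discriminant 4·271 = 1084.
2 divides disc(K) = 1084, so 2 ramifies.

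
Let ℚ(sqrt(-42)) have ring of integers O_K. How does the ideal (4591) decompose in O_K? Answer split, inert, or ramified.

-42 mod 4 = 2, hence disc K = 4·(-42) = -168 and O_K = ℤ[√-42].
Since gcd(4591, -168) = 1 the prime 4591 does not ramify.
Legendre symbol by Euler's criterion: (-42/4591) ≡ (-42)^2295 ≡ 1 (mod 4591), i.e. (-42/4591) = 1.
Legendre symbol 1 ⇒ 4591 is split.

split — (4591) = 𝔭₁𝔭₂ with 𝔭₁ ≠ 𝔭₂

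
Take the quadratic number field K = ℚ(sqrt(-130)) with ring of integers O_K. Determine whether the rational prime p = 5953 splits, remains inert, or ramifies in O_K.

-130 mod 4 = 2, hence disc K = 4·(-130) = -520 and O_K = ℤ[√-130].
disc(K) = -520 is not divisible by 5953; 5953 is unramified.
Legendre symbol by Euler's criterion: (-130/5953) ≡ (-130)^2976 ≡ 5952 (mod 5953), i.e. (-130/5953) = -1.
d is a non-residue mod p, hence 5953 remains inert in O_K.

p is inert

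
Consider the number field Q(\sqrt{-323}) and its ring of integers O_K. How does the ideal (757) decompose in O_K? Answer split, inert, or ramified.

d = -323 ≡ 1 (mod 4), so O_K = ℤ[(1+√-323)/2] and disc(K) = d = -323.
disc(K) = -323 is not divisible by 757; 757 is unramified.
(-323/757) = 434^378 mod 757 = 1, giving Legendre symbol 1.
Legendre symbol 1 ⇒ 757 is split.

757 splits in O_K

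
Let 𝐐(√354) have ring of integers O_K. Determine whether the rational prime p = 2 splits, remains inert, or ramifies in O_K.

ramified — (2) = 𝔭²

d = 354 ≡ 2 (mod 4), so O_K = ℤ[√354] and disc(K) = 4d = 1416.
Ramification test: 2 | 1416. The prime 2 ramifies in K.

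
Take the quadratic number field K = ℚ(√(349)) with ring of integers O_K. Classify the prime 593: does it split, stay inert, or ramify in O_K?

inert — (593) stays prime in O_K

d = 349 ≡ 1 (mod 4), so O_K = ℤ[(1+√349)/2] and disc(K) = d = 349.
Since gcd(593, 349) = 1 the prime 593 does not ramify.
Compute (349/593) via Euler: 349^((593-1)/2) mod 593 = 592, so (349/593) = -1.
(349/593) = -1, so 593 is inert.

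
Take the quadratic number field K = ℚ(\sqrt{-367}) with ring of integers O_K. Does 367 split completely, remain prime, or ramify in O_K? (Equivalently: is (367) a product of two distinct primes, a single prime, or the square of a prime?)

-367 mod 4 = 1, hence disc K = -367 and O_K = ℤ[(1+√-367)/2].
Ramification test: 367 | -367. The prime 367 ramifies in K.

367 is ramified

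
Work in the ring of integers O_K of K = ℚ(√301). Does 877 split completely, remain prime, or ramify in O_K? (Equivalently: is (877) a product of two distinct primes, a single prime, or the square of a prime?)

877 splits in O_K

d = 301 ≡ 1 (mod 4), so O_K = ℤ[(1+√301)/2] and disc(K) = d = 301.
disc(K) = 301 is not divisible by 877; 877 is unramified.
(301/877) = 301^438 mod 877 = 1, giving Legendre symbol 1.
Legendre symbol 1 ⇒ 877 is split.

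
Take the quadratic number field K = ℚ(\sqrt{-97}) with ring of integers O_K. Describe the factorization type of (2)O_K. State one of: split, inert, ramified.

-97 mod 4 = 3, hence disc K = 4·(-97) = -388 and O_K = ℤ[√-97].
disc(K) = -388 = 2·(-194), so p = 2 is ramified.

ramified — (2) = 𝔭²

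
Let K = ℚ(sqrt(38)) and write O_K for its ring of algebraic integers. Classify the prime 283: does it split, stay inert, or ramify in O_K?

p splits

d = 38 ≡ 2 (mod 4), so O_K = ℤ[√38] and disc(K) = 4d = 152.
283 ∤ 152, so 283 is unramified.
Legendre symbol by Euler's criterion: (38/283) ≡ 38^141 ≡ 1 (mod 283), i.e. (38/283) = 1.
Legendre symbol 1 ⇒ 283 is split.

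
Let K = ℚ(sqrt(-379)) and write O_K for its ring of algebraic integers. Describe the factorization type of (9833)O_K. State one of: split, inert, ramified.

inert — (9833) stays prime in O_K

d = -379 ≡ 1 (mod 4), so O_K = ℤ[(1+√-379)/2] and disc(K) = d = -379.
disc(K) = -379 is not divisible by 9833; 9833 is unramified.
Compute (-379/9833) via Euler: 9454^((9833-1)/2) mod 9833 = 9832, so (-379/9833) = -1.
Legendre symbol -1 ⇒ 9833 is inert.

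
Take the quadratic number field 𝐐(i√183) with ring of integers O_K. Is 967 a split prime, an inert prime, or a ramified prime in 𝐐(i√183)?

p splits

Since -183 ≡ 1 mod 4, the ring of integers is ℤ[(1+√-183)/2] with discriminant -183.
disc(K) = -183 is not divisible by 967; 967 is unramified.
Compute (-183/967) via Euler: 784^((967-1)/2) mod 967 = 1, so (-183/967) = 1.
d is a quadratic residue mod p, hence 967 splits in O_K.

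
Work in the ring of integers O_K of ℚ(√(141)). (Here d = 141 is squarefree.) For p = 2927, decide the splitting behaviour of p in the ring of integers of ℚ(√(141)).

split

d = 141 ≡ 1 (mod 4), so O_K = ℤ[(1+√141)/2] and disc(K) = d = 141.
disc(K) = 141 is not divisible by 2927; 2927 is unramified.
(141/2927) = 141^1463 mod 2927 = 1, giving Legendre symbol 1.
(141/2927) = 1, so 2927 splits.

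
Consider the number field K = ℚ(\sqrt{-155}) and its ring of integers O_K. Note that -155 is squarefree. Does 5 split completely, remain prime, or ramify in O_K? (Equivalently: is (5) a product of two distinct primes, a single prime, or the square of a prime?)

ramified — (5) = 𝔭²

d = -155 ≡ 1 (mod 4), so O_K = ℤ[(1+√-155)/2] and disc(K) = d = -155.
5 divides disc(K) = -155, so 5 ramifies.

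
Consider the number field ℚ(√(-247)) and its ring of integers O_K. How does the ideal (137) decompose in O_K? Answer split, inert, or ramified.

137 remains inert

d = -247 ≡ 1 (mod 4), so O_K = ℤ[(1+√-247)/2] and disc(K) = d = -247.
137 ∤ -247, so 137 is unramified.
Euler's criterion: (-247)^68 mod 137 = 136. Thus (-247|137) = -1.
d is a non-residue mod p, hence 137 remains inert in O_K.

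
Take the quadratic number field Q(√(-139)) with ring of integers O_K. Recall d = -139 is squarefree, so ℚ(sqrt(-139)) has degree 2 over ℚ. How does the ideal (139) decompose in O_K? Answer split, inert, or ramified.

139 is ramified

Since -139 ≡ 1 mod 4, the ring of integers is ℤ[(1+√-139)/2] with discriminant -139.
139 divides disc(K) = -139, so 139 ramifies.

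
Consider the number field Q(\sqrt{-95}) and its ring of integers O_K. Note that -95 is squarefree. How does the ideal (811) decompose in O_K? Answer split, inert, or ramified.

d = -95 ≡ 1 (mod 4), so O_K = ℤ[(1+√-95)/2] and disc(K) = d = -95.
disc(K) = -95 is not divisible by 811; 811 is unramified.
(-95/811) = 716^405 mod 811 = 810, giving Legendre symbol -1.
Legendre symbol -1 ⇒ 811 is inert.

inert — (811) stays prime in O_K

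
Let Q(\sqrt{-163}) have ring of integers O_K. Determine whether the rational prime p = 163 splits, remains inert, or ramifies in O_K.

ramifies in O_K

d = -163 ≡ 1 (mod 4), so O_K = ℤ[(1+√-163)/2] and disc(K) = d = -163.
Ramification test: 163 | -163. The prime 163 ramifies in K.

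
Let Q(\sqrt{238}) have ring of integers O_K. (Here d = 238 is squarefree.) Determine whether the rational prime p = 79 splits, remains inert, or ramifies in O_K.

split

d = 238 ≡ 2 (mod 4), so O_K = ℤ[√238] and disc(K) = 4d = 952.
Since gcd(79, 952) = 1 the prime 79 does not ramify.
Legendre symbol by Euler's criterion: (238/79) ≡ 238^39 ≡ 1 (mod 79), i.e. (238/79) = 1.
d is a quadratic residue mod p, hence 79 splits in O_K.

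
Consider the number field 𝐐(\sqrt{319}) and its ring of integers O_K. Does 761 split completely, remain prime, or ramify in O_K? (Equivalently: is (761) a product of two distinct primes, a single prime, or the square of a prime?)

Since 319 ≢ 1 mod 4, the ring of integers is ℤ[√319] with discriminant 4·319 = 1276.
Since gcd(761, 1276) = 1 the prime 761 does not ramify.
Legendre symbol by Euler's criterion: (319/761) ≡ 319^380 ≡ 760 (mod 761), i.e. (319/761) = -1.
Legendre symbol -1 ⇒ 761 is inert.

p is inert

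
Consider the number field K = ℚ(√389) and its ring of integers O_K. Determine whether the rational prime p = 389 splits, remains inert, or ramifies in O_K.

Since 389 ≡ 1 mod 4, the ring of integers is ℤ[(1+√389)/2] with discriminant 389.
389 divides disc(K) = 389, so 389 ramifies.

ramified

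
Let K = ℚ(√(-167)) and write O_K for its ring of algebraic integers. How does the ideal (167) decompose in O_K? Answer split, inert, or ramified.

ramified — (167) = 𝔭²

Since -167 ≡ 1 mod 4, the ring of integers is ℤ[(1+√-167)/2] with discriminant -167.
167 divides disc(K) = -167, so 167 ramifies.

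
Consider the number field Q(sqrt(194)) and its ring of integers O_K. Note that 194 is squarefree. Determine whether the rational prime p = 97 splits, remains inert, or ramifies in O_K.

d = 194 ≡ 2 (mod 4), so O_K = ℤ[√194] and disc(K) = 4d = 776.
97 divides disc(K) = 776, so 97 ramifies.

ramifies in O_K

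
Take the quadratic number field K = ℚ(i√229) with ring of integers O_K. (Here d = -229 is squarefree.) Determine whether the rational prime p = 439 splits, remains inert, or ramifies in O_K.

p is inert

Since -229 ≢ 1 mod 4, the ring of integers is ℤ[√-229] with discriminant 4·(-229) = -916.
439 ∤ -916, so 439 is unramified.
Legendre symbol by Euler's criterion: (-229/439) ≡ (-229)^219 ≡ 438 (mod 439), i.e. (-229/439) = -1.
Legendre symbol -1 ⇒ 439 is inert.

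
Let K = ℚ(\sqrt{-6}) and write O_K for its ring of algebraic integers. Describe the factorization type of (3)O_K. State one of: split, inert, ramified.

d = -6 ≡ 2 (mod 4), so O_K = ℤ[√-6] and disc(K) = 4d = -24.
disc(K) = -24 = 3·(-8), so p = 3 is ramified.

ramified — (3) = 𝔭²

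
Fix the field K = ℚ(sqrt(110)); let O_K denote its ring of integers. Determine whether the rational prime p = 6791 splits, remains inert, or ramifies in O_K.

d = 110 ≡ 2 (mod 4), so O_K = ℤ[√110] and disc(K) = 4d = 440.
disc(K) = 440 is not divisible by 6791; 6791 is unramified.
(110/6791) = 110^3395 mod 6791 = 6790, giving Legendre symbol -1.
Legendre symbol -1 ⇒ 6791 is inert.

inert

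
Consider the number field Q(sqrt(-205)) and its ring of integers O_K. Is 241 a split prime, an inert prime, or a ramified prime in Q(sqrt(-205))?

Since -205 ≢ 1 mod 4, the ring of integers is ℤ[√-205] with discriminant 4·(-205) = -820.
241 ∤ -820, so 241 is unramified.
Compute (-205/241) via Euler: 36^((241-1)/2) mod 241 = 1, so (-205/241) = 1.
(-205/241) = 1, so 241 splits.

p splits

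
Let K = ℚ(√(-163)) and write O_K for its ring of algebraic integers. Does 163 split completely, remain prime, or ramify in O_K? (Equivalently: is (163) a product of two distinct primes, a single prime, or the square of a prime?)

ramifies in O_K

-163 mod 4 = 1, hence disc K = -163 and O_K = ℤ[(1+√-163)/2].
163 divides disc(K) = -163, so 163 ramifies.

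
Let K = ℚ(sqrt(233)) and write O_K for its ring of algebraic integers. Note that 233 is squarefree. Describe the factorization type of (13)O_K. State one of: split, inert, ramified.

split

Since 233 ≡ 1 mod 4, the ring of integers is ℤ[(1+√233)/2] with discriminant 233.
Since gcd(13, 233) = 1 the prime 13 does not ramify.
(233/13) = 12^6 mod 13 = 1, giving Legendre symbol 1.
d is a quadratic residue mod p, hence 13 splits in O_K.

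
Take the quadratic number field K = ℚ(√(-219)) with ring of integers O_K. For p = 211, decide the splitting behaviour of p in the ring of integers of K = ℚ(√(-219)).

Since -219 ≡ 1 mod 4, the ring of integers is ℤ[(1+√-219)/2] with discriminant -219.
Since gcd(211, -219) = 1 the prime 211 does not ramify.
Euler's criterion: (-219)^105 mod 211 = 1. Thus (-219|211) = 1.
d is a quadratic residue mod p, hence 211 splits in O_K.

splits completely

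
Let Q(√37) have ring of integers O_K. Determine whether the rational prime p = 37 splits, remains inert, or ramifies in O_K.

p ramifies

d = 37 ≡ 1 (mod 4), so O_K = ℤ[(1+√37)/2] and disc(K) = d = 37.
disc(K) = 37 = 37·1, so p = 37 is ramified.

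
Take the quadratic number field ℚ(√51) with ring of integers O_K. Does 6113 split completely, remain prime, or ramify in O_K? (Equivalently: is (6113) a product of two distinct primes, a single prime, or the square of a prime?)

51 mod 4 = 3, hence disc K = 4·51 = 204 and O_K = ℤ[√51].
disc(K) = 204 is not divisible by 6113; 6113 is unramified.
Compute (51/6113) via Euler: 51^((6113-1)/2) mod 6113 = 1, so (51/6113) = 1.
d is a quadratic residue mod p, hence 6113 splits in O_K.

p splits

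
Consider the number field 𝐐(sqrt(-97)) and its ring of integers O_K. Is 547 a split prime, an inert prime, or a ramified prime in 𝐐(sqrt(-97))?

d = -97 ≡ 3 (mod 4), so O_K = ℤ[√-97] and disc(K) = 4d = -388.
Since gcd(547, -388) = 1 the prime 547 does not ramify.
Euler's criterion: (-97)^273 mod 547 = 546. Thus (-97|547) = -1.
d is a non-residue mod p, hence 547 remains inert in O_K.

inert — (547) stays prime in O_K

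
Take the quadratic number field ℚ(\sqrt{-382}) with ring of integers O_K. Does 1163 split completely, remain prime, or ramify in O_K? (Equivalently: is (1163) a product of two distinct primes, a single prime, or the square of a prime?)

remains prime (inert)

d = -382 ≡ 2 (mod 4), so O_K = ℤ[√-382] and disc(K) = 4d = -1528.
Since gcd(1163, -1528) = 1 the prime 1163 does not ramify.
Compute (-382/1163) via Euler: 781^((1163-1)/2) mod 1163 = 1162, so (-382/1163) = -1.
(-382/1163) = -1, so 1163 is inert.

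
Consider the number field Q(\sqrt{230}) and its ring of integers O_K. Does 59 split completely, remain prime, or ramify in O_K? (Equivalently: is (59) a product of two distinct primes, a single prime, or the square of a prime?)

split

Since 230 ≢ 1 mod 4, the ring of integers is ℤ[√230] with discriminant 4·230 = 920.
59 ∤ 920, so 59 is unramified.
Compute (230/59) via Euler: 53^((59-1)/2) mod 59 = 1, so (230/59) = 1.
Legendre symbol 1 ⇒ 59 is split.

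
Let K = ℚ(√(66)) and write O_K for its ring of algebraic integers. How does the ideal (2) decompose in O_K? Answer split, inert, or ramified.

Since 66 ≢ 1 mod 4, the ring of integers is ℤ[√66] with discriminant 4·66 = 264.
Ramification test: 2 | 264. The prime 2 ramifies in K.

ramified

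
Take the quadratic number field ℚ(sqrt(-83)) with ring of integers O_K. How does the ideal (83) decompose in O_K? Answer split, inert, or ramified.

p ramifies

-83 mod 4 = 1, hence disc K = -83 and O_K = ℤ[(1+√-83)/2].
83 divides disc(K) = -83, so 83 ramifies.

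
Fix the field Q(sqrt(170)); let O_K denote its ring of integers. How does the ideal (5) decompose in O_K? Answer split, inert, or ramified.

ramifies in O_K

d = 170 ≡ 2 (mod 4), so O_K = ℤ[√170] and disc(K) = 4d = 680.
5 divides disc(K) = 680, so 5 ramifies.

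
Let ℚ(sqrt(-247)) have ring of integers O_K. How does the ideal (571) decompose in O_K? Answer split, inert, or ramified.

Since -247 ≡ 1 mod 4, the ring of integers is ℤ[(1+√-247)/2] with discriminant -247.
disc(K) = -247 is not divisible by 571; 571 is unramified.
Legendre symbol by Euler's criterion: (-247/571) ≡ (-247)^285 ≡ 1 (mod 571), i.e. (-247/571) = 1.
Legendre symbol 1 ⇒ 571 is split.

p splits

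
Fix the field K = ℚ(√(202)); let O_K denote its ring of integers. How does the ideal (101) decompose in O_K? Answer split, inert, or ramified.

d = 202 ≡ 2 (mod 4), so O_K = ℤ[√202] and disc(K) = 4d = 808.
101 divides disc(K) = 808, so 101 ramifies.

ramified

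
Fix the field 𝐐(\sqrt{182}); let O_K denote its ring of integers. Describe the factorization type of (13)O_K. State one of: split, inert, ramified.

Since 182 ≢ 1 mod 4, the ring of integers is ℤ[√182] with discriminant 4·182 = 728.
disc(K) = 728 = 13·56, so p = 13 is ramified.

ramified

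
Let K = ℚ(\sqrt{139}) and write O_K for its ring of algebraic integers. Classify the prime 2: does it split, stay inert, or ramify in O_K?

2 is ramified

Since 139 ≢ 1 mod 4, the ring of integers is ℤ[√139] with discriminant 4·139 = 556.
disc(K) = 556 = 2·278, so p = 2 is ramified.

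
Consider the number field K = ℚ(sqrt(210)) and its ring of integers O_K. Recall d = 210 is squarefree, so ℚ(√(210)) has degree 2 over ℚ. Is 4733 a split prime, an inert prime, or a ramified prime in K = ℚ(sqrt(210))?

210 mod 4 = 2, hence disc K = 4·210 = 840 and O_K = ℤ[√210].
4733 ∤ 840, so 4733 is unramified.
Legendre symbol by Euler's criterion: (210/4733) ≡ 210^2366 ≡ 4732 (mod 4733), i.e. (210/4733) = -1.
(210/4733) = -1, so 4733 is inert.

inert — (4733) stays prime in O_K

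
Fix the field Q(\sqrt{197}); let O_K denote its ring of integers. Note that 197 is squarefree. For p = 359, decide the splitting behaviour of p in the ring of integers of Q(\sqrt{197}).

Since 197 ≡ 1 mod 4, the ring of integers is ℤ[(1+√197)/2] with discriminant 197.
359 ∤ 197, so 359 is unramified.
Compute (197/359) via Euler: 197^((359-1)/2) mod 359 = 358, so (197/359) = -1.
Legendre symbol -1 ⇒ 359 is inert.

359 remains inert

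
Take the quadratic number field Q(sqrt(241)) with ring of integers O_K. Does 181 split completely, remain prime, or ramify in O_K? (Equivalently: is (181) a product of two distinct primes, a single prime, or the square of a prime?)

split

d = 241 ≡ 1 (mod 4), so O_K = ℤ[(1+√241)/2] and disc(K) = d = 241.
Since gcd(181, 241) = 1 the prime 181 does not ramify.
Euler's criterion: 241^90 mod 181 = 1. Thus (241|181) = 1.
Legendre symbol 1 ⇒ 181 is split.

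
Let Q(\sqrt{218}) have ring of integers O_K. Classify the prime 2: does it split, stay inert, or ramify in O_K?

p ramifies

d = 218 ≡ 2 (mod 4), so O_K = ℤ[√218] and disc(K) = 4d = 872.
disc(K) = 872 = 2·436, so p = 2 is ramified.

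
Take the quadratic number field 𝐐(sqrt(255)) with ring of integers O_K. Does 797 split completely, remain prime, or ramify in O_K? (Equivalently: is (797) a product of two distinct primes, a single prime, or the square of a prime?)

Since 255 ≢ 1 mod 4, the ring of integers is ℤ[√255] with discriminant 4·255 = 1020.
797 ∤ 1020, so 797 is unramified.
Compute (255/797) via Euler: 255^((797-1)/2) mod 797 = 1, so (255/797) = 1.
(255/797) = 1, so 797 splits.

split — (797) = 𝔭₁𝔭₂ with 𝔭₁ ≠ 𝔭₂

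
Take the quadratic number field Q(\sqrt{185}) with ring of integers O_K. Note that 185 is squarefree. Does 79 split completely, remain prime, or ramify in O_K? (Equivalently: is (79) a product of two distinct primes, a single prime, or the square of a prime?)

inert — (79) stays prime in O_K

Since 185 ≡ 1 mod 4, the ring of integers is ℤ[(1+√185)/2] with discriminant 185.
Since gcd(79, 185) = 1 the prime 79 does not ramify.
Legendre symbol by Euler's criterion: (185/79) ≡ 185^39 ≡ 78 (mod 79), i.e. (185/79) = -1.
d is a non-residue mod p, hence 79 remains inert in O_K.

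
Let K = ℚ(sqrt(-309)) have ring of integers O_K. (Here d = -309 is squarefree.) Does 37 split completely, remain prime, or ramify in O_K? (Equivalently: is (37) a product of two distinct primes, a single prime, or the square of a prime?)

d = -309 ≡ 3 (mod 4), so O_K = ℤ[√-309] and disc(K) = 4d = -1236.
disc(K) = -1236 is not divisible by 37; 37 is unramified.
Legendre symbol by Euler's criterion: (-309/37) ≡ (-309)^18 ≡ 36 (mod 37), i.e. (-309/37) = -1.
(-309/37) = -1, so 37 is inert.

remains prime (inert)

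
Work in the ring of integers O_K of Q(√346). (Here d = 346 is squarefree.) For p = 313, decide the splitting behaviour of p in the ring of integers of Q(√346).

d = 346 ≡ 2 (mod 4), so O_K = ℤ[√346] and disc(K) = 4d = 1384.
disc(K) = 1384 is not divisible by 313; 313 is unramified.
Euler's criterion: 346^156 mod 313 = 1. Thus (346|313) = 1.
Legendre symbol 1 ⇒ 313 is split.

split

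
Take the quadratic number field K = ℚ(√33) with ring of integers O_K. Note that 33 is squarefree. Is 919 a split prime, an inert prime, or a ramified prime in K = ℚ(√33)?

remains prime (inert)

Since 33 ≡ 1 mod 4, the ring of integers is ℤ[(1+√33)/2] with discriminant 33.
919 ∤ 33, so 919 is unramified.
Legendre symbol by Euler's criterion: (33/919) ≡ 33^459 ≡ 918 (mod 919), i.e. (33/919) = -1.
d is a non-residue mod p, hence 919 remains inert in O_K.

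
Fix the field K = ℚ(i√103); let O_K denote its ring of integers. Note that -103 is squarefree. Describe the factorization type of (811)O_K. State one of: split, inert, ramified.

Since -103 ≡ 1 mod 4, the ring of integers is ℤ[(1+√-103)/2] with discriminant -103.
Since gcd(811, -103) = 1 the prime 811 does not ramify.
(-103/811) = 708^405 mod 811 = 810, giving Legendre symbol -1.
(-103/811) = -1, so 811 is inert.

p is inert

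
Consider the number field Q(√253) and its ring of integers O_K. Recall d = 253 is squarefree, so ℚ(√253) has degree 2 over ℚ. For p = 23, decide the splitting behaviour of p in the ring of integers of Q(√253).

ramified — (23) = 𝔭²

d = 253 ≡ 1 (mod 4), so O_K = ℤ[(1+√253)/2] and disc(K) = d = 253.
disc(K) = 253 = 23·11, so p = 23 is ramified.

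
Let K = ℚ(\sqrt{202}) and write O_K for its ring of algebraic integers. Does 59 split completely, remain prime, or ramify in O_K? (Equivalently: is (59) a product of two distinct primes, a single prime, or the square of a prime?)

59 splits in O_K

Since 202 ≢ 1 mod 4, the ring of integers is ℤ[√202] with discriminant 4·202 = 808.
disc(K) = 808 is not divisible by 59; 59 is unramified.
Legendre symbol by Euler's criterion: (202/59) ≡ 202^29 ≡ 1 (mod 59), i.e. (202/59) = 1.
Legendre symbol 1 ⇒ 59 is split.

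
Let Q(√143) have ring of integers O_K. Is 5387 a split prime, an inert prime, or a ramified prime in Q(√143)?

5387 remains inert

d = 143 ≡ 3 (mod 4), so O_K = ℤ[√143] and disc(K) = 4d = 572.
disc(K) = 572 is not divisible by 5387; 5387 is unramified.
(143/5387) = 143^2693 mod 5387 = 5386, giving Legendre symbol -1.
Legendre symbol -1 ⇒ 5387 is inert.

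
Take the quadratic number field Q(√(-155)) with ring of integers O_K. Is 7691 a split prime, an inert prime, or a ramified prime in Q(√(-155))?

p is inert

Since -155 ≡ 1 mod 4, the ring of integers is ℤ[(1+√-155)/2] with discriminant -155.
disc(K) = -155 is not divisible by 7691; 7691 is unramified.
(-155/7691) = 7536^3845 mod 7691 = 7690, giving Legendre symbol -1.
d is a non-residue mod p, hence 7691 remains inert in O_K.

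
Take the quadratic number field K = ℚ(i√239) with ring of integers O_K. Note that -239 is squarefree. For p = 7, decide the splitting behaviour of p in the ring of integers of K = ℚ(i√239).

-239 mod 4 = 1, hence disc K = -239 and O_K = ℤ[(1+√-239)/2].
Since gcd(7, -239) = 1 the prime 7 does not ramify.
Legendre symbol by Euler's criterion: (-239/7) ≡ (-239)^3 ≡ 6 (mod 7), i.e. (-239/7) = -1.
Legendre symbol -1 ⇒ 7 is inert.

remains prime (inert)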